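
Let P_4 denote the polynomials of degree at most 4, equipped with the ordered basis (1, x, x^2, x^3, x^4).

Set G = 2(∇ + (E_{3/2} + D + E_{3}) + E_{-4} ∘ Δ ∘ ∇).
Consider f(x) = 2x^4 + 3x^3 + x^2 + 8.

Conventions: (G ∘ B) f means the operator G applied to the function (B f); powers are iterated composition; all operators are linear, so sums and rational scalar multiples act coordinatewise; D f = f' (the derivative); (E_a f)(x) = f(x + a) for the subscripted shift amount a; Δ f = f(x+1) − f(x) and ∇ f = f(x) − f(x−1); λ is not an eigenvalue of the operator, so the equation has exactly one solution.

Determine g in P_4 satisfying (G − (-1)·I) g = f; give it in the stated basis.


write g with unknown coordinates in the stated basis and equate coefficients in (G − (-1)·I) g = f
solving from the highest basis element down gives g = (2/5)x^4 - (89/25)x^3 + (2026/125)x^2 - (45837/1250)x - 51957/3125
check: G g = (8/5)x^4 + (164/25)x^3 - (1901/125)x^2 + (45837/1250)x + 76957/3125
so G g − (-1)·g = 2x^4 + 3x^3 + x^2 + 8 = f ✓

g(x) = (2/5)x^4 - (89/25)x^3 + (2026/125)x^2 - (45837/1250)x - 51957/3125


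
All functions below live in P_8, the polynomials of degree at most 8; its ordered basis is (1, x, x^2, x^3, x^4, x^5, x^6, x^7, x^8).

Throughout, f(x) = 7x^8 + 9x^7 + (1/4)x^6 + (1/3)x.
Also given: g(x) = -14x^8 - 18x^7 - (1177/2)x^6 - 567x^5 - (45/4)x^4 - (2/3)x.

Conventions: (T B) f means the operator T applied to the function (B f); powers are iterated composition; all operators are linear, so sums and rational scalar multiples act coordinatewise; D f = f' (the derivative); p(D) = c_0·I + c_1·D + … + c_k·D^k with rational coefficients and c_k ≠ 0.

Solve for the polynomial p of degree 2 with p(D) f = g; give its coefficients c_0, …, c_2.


p(D) = -2·I − (3/2)·D^2, i.e. c_0 = -2, c_1 = 0, c_2 = -3/2

D^0 f = 7x^8 + 9x^7 + (1/4)x^6 + (1/3)x
D^1 f = 56x^7 + 63x^6 + (3/2)x^5 + 1/3
D^2 f = 392x^6 + 378x^5 + (15/2)x^4
matching coefficients of g against c_0 f + c_1 Df + … from the top degree down determines the c_i
solution: c_0 = -2, c_1 = 0, c_2 = -3/2


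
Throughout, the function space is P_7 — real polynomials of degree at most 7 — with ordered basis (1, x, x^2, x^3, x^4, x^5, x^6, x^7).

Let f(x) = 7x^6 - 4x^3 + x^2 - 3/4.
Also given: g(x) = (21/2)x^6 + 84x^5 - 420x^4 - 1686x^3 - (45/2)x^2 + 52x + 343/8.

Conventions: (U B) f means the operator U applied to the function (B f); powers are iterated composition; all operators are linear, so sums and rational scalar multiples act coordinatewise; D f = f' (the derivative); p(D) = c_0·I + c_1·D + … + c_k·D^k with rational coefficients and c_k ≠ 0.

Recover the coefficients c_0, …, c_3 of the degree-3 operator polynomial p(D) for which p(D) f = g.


D^0 f = 7x^6 - 4x^3 + x^2 - 3/4
D^1 f = 42x^5 - 12x^2 + 2x
D^2 f = 210x^4 - 24x + 2
D^3 f = 840x^3 - 24
matching coefficients of g against c_0 f + c_1 Df + … from the top degree down determines the c_i
solution: c_0 = 3/2, c_1 = 2, c_2 = -2, c_3 = -2

c_0 = 3/2, c_1 = 2, c_2 = -2, c_3 = -2


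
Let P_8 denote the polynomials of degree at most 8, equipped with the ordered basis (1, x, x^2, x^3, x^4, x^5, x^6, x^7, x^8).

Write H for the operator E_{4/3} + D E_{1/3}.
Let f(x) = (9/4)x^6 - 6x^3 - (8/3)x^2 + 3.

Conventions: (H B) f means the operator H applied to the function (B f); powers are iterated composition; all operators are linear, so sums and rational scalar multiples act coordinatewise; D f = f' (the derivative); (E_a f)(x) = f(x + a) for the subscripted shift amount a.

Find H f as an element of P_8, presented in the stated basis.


g(x) = (9/4)x^6 + (63/2)x^5 + (165/2)x^4 + (347/3)x^3 + 67x^2 + (23/18)x - 1141/162

E_{4/3} f = (9/4)x^6 + 18x^5 + 60x^4 + (302/3)x^3 + 80x^2 + (160/9)x - 269/81
E_{1/3} f = (9/4)x^6 + (9/2)x^5 + (15/4)x^4 - (13/3)x^3 - (33/4)x^2 - (67/18)x + 805/324
D E_{1/3} f = (27/2)x^5 + (45/2)x^4 + 15x^3 - 13x^2 - (33/2)x - 67/18
(E_{4/3} + D E_{1/3}) f = (9/4)x^6 + (63/2)x^5 + (165/2)x^4 + (347/3)x^3 + 67x^2 + (23/18)x - 1141/162


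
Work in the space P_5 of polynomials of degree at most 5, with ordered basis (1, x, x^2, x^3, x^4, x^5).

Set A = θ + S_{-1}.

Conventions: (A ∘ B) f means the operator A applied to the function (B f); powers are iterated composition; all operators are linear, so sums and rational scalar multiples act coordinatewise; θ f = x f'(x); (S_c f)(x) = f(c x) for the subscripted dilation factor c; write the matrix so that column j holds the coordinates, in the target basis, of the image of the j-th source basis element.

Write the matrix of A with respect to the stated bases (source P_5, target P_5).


the matrix is [[1, 0, 0, 0, 0, 0]; [0, 0, 0, 0, 0, 0]; [0, 0, 3, 0, 0, 0]; [0, 0, 0, 2, 0, 0]; [0, 0, 0, 0, 5, 0]; [0, 0, 0, 0, 0, 4]] (rows listed top to bottom)

image of 1: 1
image of x: 0
image of x^2: 3x^2
image of x^3: 2x^3
image of x^4: 5x^4
image of x^5: 4x^5
each image's coordinates form column j of the matrix


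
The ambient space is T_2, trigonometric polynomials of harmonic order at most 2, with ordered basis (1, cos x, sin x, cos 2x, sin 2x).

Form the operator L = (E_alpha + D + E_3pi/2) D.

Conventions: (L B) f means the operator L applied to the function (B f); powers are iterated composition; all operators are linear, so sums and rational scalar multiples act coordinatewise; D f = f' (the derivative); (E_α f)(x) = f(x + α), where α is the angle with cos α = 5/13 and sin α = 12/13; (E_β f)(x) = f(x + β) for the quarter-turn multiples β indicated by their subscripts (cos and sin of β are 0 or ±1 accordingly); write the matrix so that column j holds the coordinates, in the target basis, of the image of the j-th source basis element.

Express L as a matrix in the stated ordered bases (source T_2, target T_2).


the matrix is [[0, 0, 0, 0, 0]; [0, -12/13, 5/13, 0, 0]; [0, -5/13, -12/13, 0, 0]; [0, 0, 0, -916/169, -576/169]; [0, 0, 0, 576/169, -916/169]] (rows listed top to bottom)

image of 1: 0
image of cos x: -(12/13)cos x - (5/13)sin x
image of sin x: (5/13)cos x - (12/13)sin x
image of cos 2x: -(916/169)cos 2x + (576/169)sin 2x
image of sin 2x: -(576/169)cos 2x - (916/169)sin 2x
each image's coordinates form column j of the matrix


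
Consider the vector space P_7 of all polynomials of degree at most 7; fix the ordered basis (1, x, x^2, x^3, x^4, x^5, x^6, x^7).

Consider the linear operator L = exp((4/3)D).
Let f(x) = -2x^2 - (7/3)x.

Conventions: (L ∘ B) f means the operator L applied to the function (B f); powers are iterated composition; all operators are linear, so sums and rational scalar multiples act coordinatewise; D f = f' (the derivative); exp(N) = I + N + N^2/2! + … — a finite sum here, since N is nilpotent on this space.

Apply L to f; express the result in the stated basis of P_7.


the image equals g(x) = -2x^2 - (23/3)x - 20/3

order-1 term: -(16/3)x - 28/9
order-2 term: -32/9
the series for exp((4/3)D) f terminates at order 2
exp((4/3)D) f = -2x^2 - (23/3)x - 20/3


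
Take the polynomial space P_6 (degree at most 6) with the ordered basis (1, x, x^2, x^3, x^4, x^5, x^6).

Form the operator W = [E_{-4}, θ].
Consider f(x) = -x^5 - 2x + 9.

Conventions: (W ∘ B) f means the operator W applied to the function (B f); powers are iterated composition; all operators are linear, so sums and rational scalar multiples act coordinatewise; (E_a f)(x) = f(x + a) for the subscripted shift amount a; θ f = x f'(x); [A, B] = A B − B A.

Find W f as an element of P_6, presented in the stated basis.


the image equals g(x) = 20x^4 - 320x^3 + 1920x^2 - 5120x + 5128

θ f = -5x^5 - 2x
E_{-4} θ f = -5x^5 + 100x^4 - 800x^3 + 3200x^2 - 6402x + 5128
E_{-4} f = -x^5 + 20x^4 - 160x^3 + 640x^2 - 1282x + 1041
θ E_{-4} f = -5x^5 + 80x^4 - 480x^3 + 1280x^2 - 1282x
[E_{-4}, θ] f = 20x^4 - 320x^3 + 1920x^2 - 5120x + 5128


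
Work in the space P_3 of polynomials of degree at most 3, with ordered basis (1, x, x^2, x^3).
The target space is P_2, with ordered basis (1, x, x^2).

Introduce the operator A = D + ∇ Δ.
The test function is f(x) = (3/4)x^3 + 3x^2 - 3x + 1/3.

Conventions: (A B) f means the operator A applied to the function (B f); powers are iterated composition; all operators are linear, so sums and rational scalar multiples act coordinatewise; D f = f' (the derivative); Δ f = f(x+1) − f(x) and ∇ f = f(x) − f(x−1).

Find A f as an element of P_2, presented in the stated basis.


D f = (9/4)x^2 + 6x - 3
Δ f = (9/4)x^2 + (33/4)x + 3/4
∇ Δ f = (9/2)x + 6
(D + ∇ Δ) f = (9/4)x^2 + (21/2)x + 3

the image equals g(x) = (9/4)x^2 + (21/2)x + 3


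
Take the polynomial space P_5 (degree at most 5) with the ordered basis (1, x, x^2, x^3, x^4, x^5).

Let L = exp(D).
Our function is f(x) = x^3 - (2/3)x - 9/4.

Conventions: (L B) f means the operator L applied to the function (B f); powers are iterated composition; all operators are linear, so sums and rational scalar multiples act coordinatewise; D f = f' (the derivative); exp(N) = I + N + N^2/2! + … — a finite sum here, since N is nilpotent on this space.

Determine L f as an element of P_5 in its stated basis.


the image equals g(x) = x^3 + 3x^2 + (7/3)x - 23/12

order-1 term: 3x^2 - 2/3
order-2 term: 3x
order-3 term: 1
the series for exp(D) f terminates at order 3
exp(D) f = x^3 + 3x^2 + (7/3)x - 23/12


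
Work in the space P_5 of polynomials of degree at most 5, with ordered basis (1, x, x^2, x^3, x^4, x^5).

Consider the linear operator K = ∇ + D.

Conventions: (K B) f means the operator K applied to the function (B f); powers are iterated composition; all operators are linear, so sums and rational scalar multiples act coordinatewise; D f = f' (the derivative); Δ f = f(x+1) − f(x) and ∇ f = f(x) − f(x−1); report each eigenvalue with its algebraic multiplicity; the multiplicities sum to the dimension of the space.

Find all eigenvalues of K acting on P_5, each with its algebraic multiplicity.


λ = 0 (multiplicity 6)

image of 1: 0
image of x: 2
image of x^2: 4x - 1
image of x^3: 6x^2 - 3x + 1
image of x^4: 8x^3 - 6x^2 + 4x - 1
image of x^5: 10x^4 - 10x^3 + 10x^2 - 5x + 1
the matrix is upper triangular; its diagonal is (0, 0, 0, 0, 0, 0)
for a triangular matrix the eigenvalues are the diagonal entries, with algebraic multiplicity their repetition count


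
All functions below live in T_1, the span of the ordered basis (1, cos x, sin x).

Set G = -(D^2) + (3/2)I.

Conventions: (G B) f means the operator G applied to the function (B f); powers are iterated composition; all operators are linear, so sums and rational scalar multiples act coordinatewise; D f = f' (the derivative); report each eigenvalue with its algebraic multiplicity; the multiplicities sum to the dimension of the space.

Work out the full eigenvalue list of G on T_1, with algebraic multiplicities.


λ = 3/2 (multiplicity 1), λ = 5/2 (multiplicity 2)

image of 1: 3/2
image of cos x: (5/2)cos x
image of sin x: (5/2)sin x
the matrix is diagonal; its diagonal is (3/2, 5/2, 5/2)
for a triangular matrix the eigenvalues are the diagonal entries, with algebraic multiplicity their repetition count


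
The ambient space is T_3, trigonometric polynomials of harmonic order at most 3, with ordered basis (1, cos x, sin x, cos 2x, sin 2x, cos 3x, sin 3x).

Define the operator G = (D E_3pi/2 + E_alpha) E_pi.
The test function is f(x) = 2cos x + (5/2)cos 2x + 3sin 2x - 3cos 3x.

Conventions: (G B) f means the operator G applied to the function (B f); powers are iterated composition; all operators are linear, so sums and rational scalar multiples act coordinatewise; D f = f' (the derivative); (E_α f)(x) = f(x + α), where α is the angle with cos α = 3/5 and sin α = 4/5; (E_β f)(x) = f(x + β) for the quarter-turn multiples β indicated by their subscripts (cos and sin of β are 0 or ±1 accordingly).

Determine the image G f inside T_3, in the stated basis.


E_pi f = -2cos x + (5/2)cos 2x + 3sin 2x + 3cos 3x
E_3pi/2 E_pi f = -2sin x - (5/2)cos 2x - 3sin 2x - 3sin 3x
D E_3pi/2 E_pi f = -2cos x - 6cos 2x + 5sin 2x - 9cos 3x
E_alpha E_pi f = -(6/5)cos x + (8/5)sin x + (109/50)cos 2x - (81/25)sin 2x - (351/125)cos 3x - (132/125)sin 3x
(D E_3pi/2 + E_alpha) E_pi f = -(16/5)cos x + (8/5)sin x - (191/50)cos 2x + (44/25)sin 2x - (1476/125)cos 3x - (132/125)sin 3x

the image equals g(x) = -(16/5)cos x + (8/5)sin x - (191/50)cos 2x + (44/25)sin 2x - (1476/125)cos 3x - (132/125)sin 3x


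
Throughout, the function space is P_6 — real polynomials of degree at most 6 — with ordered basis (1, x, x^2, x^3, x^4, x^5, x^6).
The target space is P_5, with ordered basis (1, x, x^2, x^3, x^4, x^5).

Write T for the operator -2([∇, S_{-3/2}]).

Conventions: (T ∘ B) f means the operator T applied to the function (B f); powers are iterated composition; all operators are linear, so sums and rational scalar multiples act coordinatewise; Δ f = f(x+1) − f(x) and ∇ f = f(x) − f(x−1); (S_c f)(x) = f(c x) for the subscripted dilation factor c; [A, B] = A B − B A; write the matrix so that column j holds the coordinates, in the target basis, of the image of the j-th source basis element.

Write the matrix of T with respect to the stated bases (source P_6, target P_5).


image of 1: 0
image of x: 5
image of x^2: -15x + 5/2
image of x^3: (135/4)x^2 - (45/4)x + 35/4
image of x^4: -(135/2)x^3 + (135/4)x^2 - (105/2)x + 65/8
image of x^5: (2025/16)x^4 - (675/8)x^3 + (1575/8)x^2 - (975/16)x + 275/16
image of x^6: -(3645/16)x^5 + (6075/32)x^4 - (4725/8)x^3 + (8775/32)x^2 - (2475/16)x + 665/32
each image's coordinates form column j of the matrix

the matrix is [[0, 5, 5/2, 35/4, 65/8, 275/16, 665/32]; [0, 0, -15, -45/4, -105/2, -975/16, -2475/16]; [0, 0, 0, 135/4, 135/4, 1575/8, 8775/32]; [0, 0, 0, 0, -135/2, -675/8, -4725/8]; [0, 0, 0, 0, 0, 2025/16, 6075/32]; [0, 0, 0, 0, 0, 0, -3645/16]] (rows listed top to bottom)


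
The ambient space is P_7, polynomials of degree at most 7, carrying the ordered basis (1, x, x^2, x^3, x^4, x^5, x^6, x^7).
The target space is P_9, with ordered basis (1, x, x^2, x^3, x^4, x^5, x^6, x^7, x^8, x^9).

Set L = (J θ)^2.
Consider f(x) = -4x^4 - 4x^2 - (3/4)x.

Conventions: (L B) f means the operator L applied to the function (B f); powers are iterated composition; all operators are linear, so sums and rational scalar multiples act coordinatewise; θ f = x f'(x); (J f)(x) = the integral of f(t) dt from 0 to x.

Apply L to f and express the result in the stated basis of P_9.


θ f = -16x^4 - 8x^2 - (3/4)x
J θ f = -(16/5)x^5 - (8/3)x^3 - (3/8)x^2
θ (J θ) f = -16x^5 - 8x^3 - (3/4)x^2
J θ (J θ) f = -(8/3)x^6 - 2x^4 - (1/4)x^3

the result is g(x) = -(8/3)x^6 - 2x^4 - (1/4)x^3


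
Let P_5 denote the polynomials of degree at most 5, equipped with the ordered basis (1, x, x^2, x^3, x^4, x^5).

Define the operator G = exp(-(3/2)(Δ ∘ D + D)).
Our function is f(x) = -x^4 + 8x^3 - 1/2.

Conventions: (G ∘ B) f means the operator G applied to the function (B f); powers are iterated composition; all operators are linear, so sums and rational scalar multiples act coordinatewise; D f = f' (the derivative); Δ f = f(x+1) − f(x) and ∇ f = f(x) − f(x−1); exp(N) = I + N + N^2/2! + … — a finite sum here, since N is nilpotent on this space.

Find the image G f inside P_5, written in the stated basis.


the result is g(x) = -x^4 + 14x^3 - (63/2)x^2 - (81/2)x + 511/16

order-1 term: 6x^3 - 18x^2 - 54x - 30
order-2 term: -(27/2)x^2 + 54
order-3 term: (27/2)x + 27/2
order-4 term: -81/16
the series for exp(-(3/2)(Δ ∘ D + D)) f terminates at order 4
exp(-(3/2)(Δ ∘ D + D)) f = -x^4 + 14x^3 - (63/2)x^2 - (81/2)x + 511/16


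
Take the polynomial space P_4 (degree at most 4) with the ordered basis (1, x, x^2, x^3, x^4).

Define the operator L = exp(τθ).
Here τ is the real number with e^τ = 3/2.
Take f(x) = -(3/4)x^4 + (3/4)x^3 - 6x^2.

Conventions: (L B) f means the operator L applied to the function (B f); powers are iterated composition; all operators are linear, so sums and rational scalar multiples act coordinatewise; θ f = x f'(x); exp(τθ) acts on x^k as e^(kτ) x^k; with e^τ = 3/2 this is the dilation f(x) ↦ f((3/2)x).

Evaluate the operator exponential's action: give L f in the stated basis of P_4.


exp(τθ) x^k = e^(kτ) x^k; with e^τ = 3/2 this sends x^k to (3/2)^k x^k
x^2 ↦ 9/4 x^2
x^3 ↦ 27/8 x^3
x^4 ↦ 81/16 x^4
applying this coordinatewise to f: exp(τθ) f = -(243/64)x^4 + (81/32)x^3 - (27/2)x^2

the result is g(x) = -(243/64)x^4 + (81/32)x^3 - (27/2)x^2


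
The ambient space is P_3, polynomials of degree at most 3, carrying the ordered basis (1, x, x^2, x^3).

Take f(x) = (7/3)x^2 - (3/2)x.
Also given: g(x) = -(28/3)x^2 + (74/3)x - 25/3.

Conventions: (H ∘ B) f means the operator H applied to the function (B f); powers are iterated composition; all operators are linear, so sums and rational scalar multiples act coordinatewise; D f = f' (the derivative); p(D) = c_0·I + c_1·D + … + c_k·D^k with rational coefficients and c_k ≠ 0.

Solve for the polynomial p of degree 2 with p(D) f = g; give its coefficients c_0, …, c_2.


p(D) = -4·I + 4·D − (1/2)·D^2, i.e. c_0 = -4, c_1 = 4, c_2 = -1/2

D^0 f = (7/3)x^2 - (3/2)x
D^1 f = (14/3)x - 3/2
D^2 f = 14/3
matching coefficients of g against c_0 f + c_1 Df + … from the top degree down determines the c_i
solution: c_0 = -4, c_1 = 4, c_2 = -1/2


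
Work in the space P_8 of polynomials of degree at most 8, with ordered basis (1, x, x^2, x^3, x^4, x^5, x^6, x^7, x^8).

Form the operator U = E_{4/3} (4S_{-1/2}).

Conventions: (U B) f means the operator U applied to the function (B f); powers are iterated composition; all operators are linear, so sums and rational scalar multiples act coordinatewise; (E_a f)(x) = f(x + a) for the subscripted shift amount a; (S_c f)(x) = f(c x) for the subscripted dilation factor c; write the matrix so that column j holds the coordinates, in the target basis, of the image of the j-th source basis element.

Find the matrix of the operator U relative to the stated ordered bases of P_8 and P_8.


image of 1: 4
image of x: -2x - 8/3
image of x^2: x^2 + (8/3)x + 16/9
image of x^3: -(1/2)x^3 - 2x^2 - (8/3)x - 32/27
image of x^4: (1/4)x^4 + (4/3)x^3 + (8/3)x^2 + (64/27)x + 64/81
image of x^5: -(1/8)x^5 - (5/6)x^4 - (20/9)x^3 - (80/27)x^2 - (160/81)x - 128/243
image of x^6: (1/16)x^6 + (1/2)x^5 + (5/3)x^4 + (80/27)x^3 + (80/27)x^2 + (128/81)x + 256/729
image of x^7: -(1/32)x^7 - (7/24)x^6 - (7/6)x^5 - (70/27)x^4 - (280/81)x^3 - (224/81)x^2 - (896/729)x - 512/2187
image of x^8: (1/64)x^8 + (1/6)x^7 + (7/9)x^6 + (56/27)x^5 + (280/81)x^4 + (896/243)x^3 + (1792/729)x^2 + (2048/2187)x + 1024/6561
each image's coordinates form column j of the matrix

the matrix is [[4, -8/3, 16/9, -32/27, 64/81, -128/243, 256/729, -512/2187, 1024/6561]; [0, -2, 8/3, -8/3, 64/27, -160/81, 128/81, -896/729, 2048/2187]; [0, 0, 1, -2, 8/3, -80/27, 80/27, -224/81, 1792/729]; [0, 0, 0, -1/2, 4/3, -20/9, 80/27, -280/81, 896/243]; [0, 0, 0, 0, 1/4, -5/6, 5/3, -70/27, 280/81]; [0, 0, 0, 0, 0, -1/8, 1/2, -7/6, 56/27]; [0, 0, 0, 0, 0, 0, 1/16, -7/24, 7/9]; [0, 0, 0, 0, 0, 0, 0, -1/32, 1/6]; [0, 0, 0, 0, 0, 0, 0, 0, 1/64]] (rows listed top to bottom)


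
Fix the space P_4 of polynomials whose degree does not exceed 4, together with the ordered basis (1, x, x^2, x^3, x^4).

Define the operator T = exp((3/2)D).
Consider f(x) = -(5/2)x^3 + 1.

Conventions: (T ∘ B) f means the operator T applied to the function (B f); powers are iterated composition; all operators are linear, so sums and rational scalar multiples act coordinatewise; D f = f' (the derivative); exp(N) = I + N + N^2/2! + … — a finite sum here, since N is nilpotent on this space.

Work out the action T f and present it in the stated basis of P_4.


order-1 term: -(45/4)x^2
order-2 term: -(135/8)x
order-3 term: -135/16
the series for exp((3/2)D) f terminates at order 3
exp((3/2)D) f = -(5/2)x^3 - (45/4)x^2 - (135/8)x - 119/16

the result is g(x) = -(5/2)x^3 - (45/4)x^2 - (135/8)x - 119/16


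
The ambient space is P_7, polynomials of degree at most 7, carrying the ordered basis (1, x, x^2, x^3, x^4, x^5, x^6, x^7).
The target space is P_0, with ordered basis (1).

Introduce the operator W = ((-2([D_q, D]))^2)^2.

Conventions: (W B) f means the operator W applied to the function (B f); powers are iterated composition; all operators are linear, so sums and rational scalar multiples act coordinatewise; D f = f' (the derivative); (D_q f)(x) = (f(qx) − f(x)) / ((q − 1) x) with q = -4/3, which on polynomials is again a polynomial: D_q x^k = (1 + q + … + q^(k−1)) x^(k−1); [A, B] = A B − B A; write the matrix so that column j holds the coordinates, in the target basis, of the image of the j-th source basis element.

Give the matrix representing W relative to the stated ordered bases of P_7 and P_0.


the matrix is [[0, 0, 0, 0, 0, 0, 0, 0]] (rows listed top to bottom)

image of 1: 0
image of x: 0
image of x^2: 0
image of x^3: 0
image of x^4: 0
image of x^5: 0
image of x^6: 0
image of x^7: 0
each image's coordinates form column j of the matrix


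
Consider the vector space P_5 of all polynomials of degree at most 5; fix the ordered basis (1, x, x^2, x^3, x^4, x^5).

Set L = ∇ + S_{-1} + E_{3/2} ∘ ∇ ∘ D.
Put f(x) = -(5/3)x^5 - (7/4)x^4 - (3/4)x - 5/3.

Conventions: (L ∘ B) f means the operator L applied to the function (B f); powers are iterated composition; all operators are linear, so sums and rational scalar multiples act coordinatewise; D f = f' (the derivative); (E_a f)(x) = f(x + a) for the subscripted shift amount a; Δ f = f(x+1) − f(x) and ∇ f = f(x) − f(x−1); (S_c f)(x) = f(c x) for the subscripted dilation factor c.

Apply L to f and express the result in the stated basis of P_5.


g(x) = (5/3)x^5 - (121/12)x^4 - (71/3)x^3 - (763/6)x^2 - (593/4)x - 267/4

∇ f = -(25/3)x^4 + (29/3)x^3 - (37/6)x^2 + (4/3)x - 2/3
S_{-1} f = (5/3)x^5 - (7/4)x^4 + (3/4)x - 5/3
D f = -(25/3)x^4 - 7x^3 - 3/4
∇ D f = -(100/3)x^3 + 29x^2 - (37/3)x + 4/3
E_{3/2} ∇ D f = -(100/3)x^3 - 121x^2 - (451/3)x - 773/12
(∇ + S_{-1} + E_{3/2} ∘ ∇ ∘ D) f = (5/3)x^5 - (121/12)x^4 - (71/3)x^3 - (763/6)x^2 - (593/4)x - 267/4


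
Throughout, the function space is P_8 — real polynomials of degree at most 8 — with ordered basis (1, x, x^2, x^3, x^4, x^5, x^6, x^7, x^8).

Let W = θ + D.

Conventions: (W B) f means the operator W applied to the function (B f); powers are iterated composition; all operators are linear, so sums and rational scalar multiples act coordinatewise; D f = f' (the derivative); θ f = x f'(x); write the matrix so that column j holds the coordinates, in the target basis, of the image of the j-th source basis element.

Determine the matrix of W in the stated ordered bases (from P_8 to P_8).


image of 1: 0
image of x: x + 1
image of x^2: 2x^2 + 2x
image of x^3: 3x^3 + 3x^2
image of x^4: 4x^4 + 4x^3
image of x^5: 5x^5 + 5x^4
image of x^6: 6x^6 + 6x^5
image of x^7: 7x^7 + 7x^6
image of x^8: 8x^8 + 8x^7
each image's coordinates form column j of the matrix

the matrix is [[0, 1, 0, 0, 0, 0, 0, 0, 0]; [0, 1, 2, 0, 0, 0, 0, 0, 0]; [0, 0, 2, 3, 0, 0, 0, 0, 0]; [0, 0, 0, 3, 4, 0, 0, 0, 0]; [0, 0, 0, 0, 4, 5, 0, 0, 0]; [0, 0, 0, 0, 0, 5, 6, 0, 0]; [0, 0, 0, 0, 0, 0, 6, 7, 0]; [0, 0, 0, 0, 0, 0, 0, 7, 8]; [0, 0, 0, 0, 0, 0, 0, 0, 8]] (rows listed top to bottom)


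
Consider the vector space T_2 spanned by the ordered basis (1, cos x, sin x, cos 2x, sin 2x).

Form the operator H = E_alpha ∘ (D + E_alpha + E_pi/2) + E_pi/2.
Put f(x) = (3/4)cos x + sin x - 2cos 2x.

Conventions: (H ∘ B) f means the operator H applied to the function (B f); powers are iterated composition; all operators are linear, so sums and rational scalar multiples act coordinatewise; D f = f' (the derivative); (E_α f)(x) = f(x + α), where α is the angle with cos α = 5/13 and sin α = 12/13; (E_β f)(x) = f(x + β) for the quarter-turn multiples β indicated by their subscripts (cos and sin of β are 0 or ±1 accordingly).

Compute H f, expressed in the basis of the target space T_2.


the image equals g(x) = (383/676)cos x - (2981/676)sin x + (98498/28561)cos 2x - (178124/28561)sin 2x

D f = cos x - (3/4)sin x + 4sin 2x
E_alpha f = (63/52)cos x - (4/13)sin x + (238/169)cos 2x + (240/169)sin 2x
E_pi/2 f = cos x - (3/4)sin x + 2cos 2x
(D + E_alpha + E_pi/2) f = (167/52)cos x - (47/26)sin x + (576/169)cos 2x + (916/169)sin 2x
E_alpha (D + E_alpha + E_pi/2) f = -(293/676)cos x - (1237/338)sin x + (41376/28561)cos 2x - (178124/28561)sin 2x
E_pi/2 f = cos x - (3/4)sin x + 2cos 2x
(E_alpha ∘ (D + E_alpha + E_pi/2) + E_pi/2) f = (383/676)cos x - (2981/676)sin x + (98498/28561)cos 2x - (178124/28561)sin 2x


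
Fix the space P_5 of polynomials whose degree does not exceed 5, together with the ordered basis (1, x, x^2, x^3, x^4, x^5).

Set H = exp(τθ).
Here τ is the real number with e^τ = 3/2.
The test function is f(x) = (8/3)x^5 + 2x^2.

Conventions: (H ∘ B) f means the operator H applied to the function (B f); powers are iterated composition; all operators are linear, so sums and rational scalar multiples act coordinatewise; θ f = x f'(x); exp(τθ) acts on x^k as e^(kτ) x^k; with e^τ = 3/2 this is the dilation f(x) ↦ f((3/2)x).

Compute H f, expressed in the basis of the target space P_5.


the image equals g(x) = (81/4)x^5 + (9/2)x^2

exp(τθ) x^k = e^(kτ) x^k; with e^τ = 3/2 this sends x^k to (3/2)^k x^k
x^2 ↦ 9/4 x^2
x^5 ↦ 243/32 x^5
applying this coordinatewise to f: exp(τθ) f = (81/4)x^5 + (9/2)x^2


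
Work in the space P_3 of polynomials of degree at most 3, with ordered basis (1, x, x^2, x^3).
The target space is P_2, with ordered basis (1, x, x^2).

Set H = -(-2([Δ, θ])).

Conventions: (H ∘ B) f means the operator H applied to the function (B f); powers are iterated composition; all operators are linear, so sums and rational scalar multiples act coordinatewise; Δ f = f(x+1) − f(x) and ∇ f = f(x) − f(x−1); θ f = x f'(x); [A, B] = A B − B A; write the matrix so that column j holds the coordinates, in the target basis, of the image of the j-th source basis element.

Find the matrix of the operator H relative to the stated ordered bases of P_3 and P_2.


the matrix is [[0, 2, 4, 6]; [0, 0, 4, 12]; [0, 0, 0, 6]] (rows listed top to bottom)

image of 1: 0
image of x: 2
image of x^2: 4x + 4
image of x^3: 6x^2 + 12x + 6
each image's coordinates form column j of the matrix


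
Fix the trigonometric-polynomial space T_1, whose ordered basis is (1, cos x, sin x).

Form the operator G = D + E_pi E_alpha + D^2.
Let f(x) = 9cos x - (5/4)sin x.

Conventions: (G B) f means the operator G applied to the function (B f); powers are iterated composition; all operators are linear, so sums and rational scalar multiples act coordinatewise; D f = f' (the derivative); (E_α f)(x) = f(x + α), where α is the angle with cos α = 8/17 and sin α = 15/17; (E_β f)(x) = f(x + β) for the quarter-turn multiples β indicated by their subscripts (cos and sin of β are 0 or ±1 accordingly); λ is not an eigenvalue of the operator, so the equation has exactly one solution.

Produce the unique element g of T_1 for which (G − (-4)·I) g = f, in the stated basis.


g(x) = (779/218)cos x - (143/436)sin x

write g with unknown coordinates in the stated basis and equate coefficients in (G − (-4)·I) g = f
solving from the highest basis element down gives g = (779/218)cos x - (143/436)sin x
check: G g = -(577/109)cos x + (27/436)sin x
so G g − (-4)·g = 9cos x - (5/4)sin x = f ✓


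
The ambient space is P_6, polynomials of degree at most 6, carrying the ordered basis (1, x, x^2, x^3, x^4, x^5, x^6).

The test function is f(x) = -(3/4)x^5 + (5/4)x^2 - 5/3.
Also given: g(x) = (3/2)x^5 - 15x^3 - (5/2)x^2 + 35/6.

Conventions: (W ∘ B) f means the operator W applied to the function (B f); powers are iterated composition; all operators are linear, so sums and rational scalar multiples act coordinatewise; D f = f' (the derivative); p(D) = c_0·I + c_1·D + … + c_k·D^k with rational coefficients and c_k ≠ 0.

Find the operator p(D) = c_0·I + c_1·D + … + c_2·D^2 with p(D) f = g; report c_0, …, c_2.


D^0 f = -(3/4)x^5 + (5/4)x^2 - 5/3
D^1 f = -(15/4)x^4 + (5/2)x
D^2 f = -15x^3 + 5/2
matching coefficients of g against c_0 f + c_1 Df + … from the top degree down determines the c_i
solution: c_0 = -2, c_1 = 0, c_2 = 1

p(D) = -2·I + D^2, i.e. c_0 = -2, c_1 = 0, c_2 = 1


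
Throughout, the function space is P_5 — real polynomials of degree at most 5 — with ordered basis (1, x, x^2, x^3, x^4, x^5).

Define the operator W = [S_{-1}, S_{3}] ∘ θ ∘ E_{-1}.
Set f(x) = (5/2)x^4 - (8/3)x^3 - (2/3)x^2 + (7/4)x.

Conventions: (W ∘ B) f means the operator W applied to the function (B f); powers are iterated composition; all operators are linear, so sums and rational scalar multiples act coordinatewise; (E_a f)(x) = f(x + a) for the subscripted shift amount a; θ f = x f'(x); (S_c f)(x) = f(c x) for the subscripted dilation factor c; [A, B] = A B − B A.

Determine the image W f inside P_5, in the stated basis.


E_{-1} f = (5/2)x^4 - (38/3)x^3 + (67/3)x^2 - (179/12)x + 11/4
θ E_{-1} f = 10x^4 - 38x^3 + (134/3)x^2 - (179/12)x
S_{3} (θ ∘ E_{-1}) f = 810x^4 - 1026x^3 + 402x^2 - (179/4)x
S_{-1} S_{3} (θ ∘ E_{-1}) f = 810x^4 + 1026x^3 + 402x^2 + (179/4)x
S_{-1} (θ ∘ E_{-1}) f = 10x^4 + 38x^3 + (134/3)x^2 + (179/12)x
S_{3} S_{-1} (θ ∘ E_{-1}) f = 810x^4 + 1026x^3 + 402x^2 + (179/4)x
[S_{-1}, S_{3}] (θ ∘ E_{-1}) f = 0

the result is g(x) = 0


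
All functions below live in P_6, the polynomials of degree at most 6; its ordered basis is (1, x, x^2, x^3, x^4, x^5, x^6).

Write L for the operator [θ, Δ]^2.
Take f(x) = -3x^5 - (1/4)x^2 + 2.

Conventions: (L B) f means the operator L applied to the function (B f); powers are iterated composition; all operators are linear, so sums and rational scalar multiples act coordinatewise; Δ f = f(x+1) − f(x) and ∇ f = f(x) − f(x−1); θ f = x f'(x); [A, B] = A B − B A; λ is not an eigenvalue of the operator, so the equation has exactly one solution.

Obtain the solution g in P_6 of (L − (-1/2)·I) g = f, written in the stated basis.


the result is g(x) = -6x^5 + 240x^3 + (2879/2)x^2 - 9594

write g with unknown coordinates in the stated basis and equate coefficients in (L − (-1/2)·I) g = f
solving from the highest basis element down gives g = -6x^5 + 240x^3 + (2879/2)x^2 - 9594
check: L g = -120x^3 - 720x^2 + 4799
so L g − (-1/2)·g = -3x^5 - (1/4)x^2 + 2 = f ✓


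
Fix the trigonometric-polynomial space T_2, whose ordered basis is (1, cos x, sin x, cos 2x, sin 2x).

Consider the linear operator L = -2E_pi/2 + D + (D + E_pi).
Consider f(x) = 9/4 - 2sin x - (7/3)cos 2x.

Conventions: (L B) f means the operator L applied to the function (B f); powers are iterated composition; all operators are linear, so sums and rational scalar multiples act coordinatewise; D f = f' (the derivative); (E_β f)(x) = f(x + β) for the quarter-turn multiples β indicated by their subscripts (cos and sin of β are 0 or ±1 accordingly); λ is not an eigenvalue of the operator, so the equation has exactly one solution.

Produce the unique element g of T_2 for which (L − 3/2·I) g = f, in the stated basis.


write g with unknown coordinates in the stated basis and equate coefficients in (L − 3/2·I) g = f
solving from the highest basis element down gives g = -9/10 + (4/5)sin x - (14/73)cos 2x - (112/219)sin 2x
check: L g = 9/10 - (4/5)sin x - (574/219)cos 2x - (56/73)sin 2x
so L g − 3/2·g = 9/4 - 2sin x - (7/3)cos 2x = f ✓

g(x) = -9/10 + (4/5)sin x - (14/73)cos 2x - (112/219)sin 2x


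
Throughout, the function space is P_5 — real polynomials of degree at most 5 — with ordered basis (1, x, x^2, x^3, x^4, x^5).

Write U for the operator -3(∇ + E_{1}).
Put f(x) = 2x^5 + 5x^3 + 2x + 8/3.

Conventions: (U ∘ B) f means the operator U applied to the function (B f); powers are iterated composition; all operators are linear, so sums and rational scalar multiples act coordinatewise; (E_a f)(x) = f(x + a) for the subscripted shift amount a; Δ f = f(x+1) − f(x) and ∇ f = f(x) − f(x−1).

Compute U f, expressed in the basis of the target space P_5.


the image equals g(x) = -6x^5 - 60x^4 - 15x^3 - 210x^2 - 6x - 62

∇ f = 10x^4 - 20x^3 + 35x^2 - 25x + 9
E_{1} f = 2x^5 + 10x^4 + 25x^3 + 35x^2 + 27x + 35/3
(∇ + E_{1}) f = 2x^5 + 20x^4 + 5x^3 + 70x^2 + 2x + 62/3
(-3(∇ + E_{1})) f = -6x^5 - 60x^4 - 15x^3 - 210x^2 - 6x - 62


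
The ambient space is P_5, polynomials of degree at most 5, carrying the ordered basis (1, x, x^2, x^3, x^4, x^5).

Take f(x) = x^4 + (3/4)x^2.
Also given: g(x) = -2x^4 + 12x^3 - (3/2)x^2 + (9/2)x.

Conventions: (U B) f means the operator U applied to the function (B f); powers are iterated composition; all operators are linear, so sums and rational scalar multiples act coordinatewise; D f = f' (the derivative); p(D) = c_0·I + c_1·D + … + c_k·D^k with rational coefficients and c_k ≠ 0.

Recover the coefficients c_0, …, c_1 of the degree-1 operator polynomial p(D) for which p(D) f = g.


p(D) = -2·I + 3·D, i.e. c_0 = -2, c_1 = 3

D^0 f = x^4 + (3/4)x^2
D^1 f = 4x^3 + (3/2)x
matching coefficients of g against c_0 f + c_1 Df + … from the top degree down determines the c_i
solution: c_0 = -2, c_1 = 3


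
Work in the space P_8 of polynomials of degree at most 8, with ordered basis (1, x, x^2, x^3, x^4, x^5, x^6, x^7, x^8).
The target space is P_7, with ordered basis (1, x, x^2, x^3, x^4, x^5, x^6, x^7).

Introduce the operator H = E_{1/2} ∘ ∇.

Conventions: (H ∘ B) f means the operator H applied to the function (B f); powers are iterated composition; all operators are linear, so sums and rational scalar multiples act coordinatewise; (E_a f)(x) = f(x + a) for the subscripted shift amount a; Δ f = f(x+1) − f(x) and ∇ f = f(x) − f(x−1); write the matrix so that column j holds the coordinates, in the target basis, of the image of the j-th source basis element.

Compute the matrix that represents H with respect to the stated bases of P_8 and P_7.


the matrix is [[0, 1, 0, 1/4, 0, 1/16, 0, 1/64, 0]; [0, 0, 2, 0, 1, 0, 3/8, 0, 1/8]; [0, 0, 0, 3, 0, 5/2, 0, 21/16, 0]; [0, 0, 0, 0, 4, 0, 5, 0, 7/2]; [0, 0, 0, 0, 0, 5, 0, 35/4, 0]; [0, 0, 0, 0, 0, 0, 6, 0, 14]; [0, 0, 0, 0, 0, 0, 0, 7, 0]; [0, 0, 0, 0, 0, 0, 0, 0, 8]] (rows listed top to bottom)

image of 1: 0
image of x: 1
image of x^2: 2x
image of x^3: 3x^2 + 1/4
image of x^4: 4x^3 + x
image of x^5: 5x^4 + (5/2)x^2 + 1/16
image of x^6: 6x^5 + 5x^3 + (3/8)x
image of x^7: 7x^6 + (35/4)x^4 + (21/16)x^2 + 1/64
image of x^8: 8x^7 + 14x^5 + (7/2)x^3 + (1/8)x
each image's coordinates form column j of the matrix


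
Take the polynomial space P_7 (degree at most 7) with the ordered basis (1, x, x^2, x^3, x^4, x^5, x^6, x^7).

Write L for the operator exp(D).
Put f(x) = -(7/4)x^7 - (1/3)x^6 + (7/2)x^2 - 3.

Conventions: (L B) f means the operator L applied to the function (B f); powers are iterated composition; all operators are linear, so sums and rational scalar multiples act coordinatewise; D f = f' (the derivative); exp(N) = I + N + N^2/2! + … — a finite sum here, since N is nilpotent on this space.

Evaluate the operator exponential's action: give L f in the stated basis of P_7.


order-1 term: -(49/4)x^6 - 2x^5 + 7x
order-2 term: -(147/4)x^5 - 5x^4 + 7/2
order-3 term: -(245/4)x^4 - (20/3)x^3
order-4 term: -(245/4)x^3 - 5x^2
order-5 term: -(147/4)x^2 - 2x
order-6 term: -(49/4)x - 1/3
order-7 term: -7/4
the series for exp(D) f terminates at order 7
exp(D) f = -(7/4)x^7 - (151/12)x^6 - (155/4)x^5 - (265/4)x^4 - (815/12)x^3 - (153/4)x^2 - (29/4)x - 19/12

the image equals g(x) = -(7/4)x^7 - (151/12)x^6 - (155/4)x^5 - (265/4)x^4 - (815/12)x^3 - (153/4)x^2 - (29/4)x - 19/12


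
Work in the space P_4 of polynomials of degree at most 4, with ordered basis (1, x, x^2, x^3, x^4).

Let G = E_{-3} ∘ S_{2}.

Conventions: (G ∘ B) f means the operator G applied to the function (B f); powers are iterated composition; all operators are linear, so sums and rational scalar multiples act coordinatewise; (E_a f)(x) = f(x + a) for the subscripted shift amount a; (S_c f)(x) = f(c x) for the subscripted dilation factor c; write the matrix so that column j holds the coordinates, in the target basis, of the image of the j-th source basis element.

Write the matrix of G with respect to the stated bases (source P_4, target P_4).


the matrix is [[1, -6, 36, -216, 1296]; [0, 2, -24, 216, -1728]; [0, 0, 4, -72, 864]; [0, 0, 0, 8, -192]; [0, 0, 0, 0, 16]] (rows listed top to bottom)

image of 1: 1
image of x: 2x - 6
image of x^2: 4x^2 - 24x + 36
image of x^3: 8x^3 - 72x^2 + 216x - 216
image of x^4: 16x^4 - 192x^3 + 864x^2 - 1728x + 1296
each image's coordinates form column j of the matrix


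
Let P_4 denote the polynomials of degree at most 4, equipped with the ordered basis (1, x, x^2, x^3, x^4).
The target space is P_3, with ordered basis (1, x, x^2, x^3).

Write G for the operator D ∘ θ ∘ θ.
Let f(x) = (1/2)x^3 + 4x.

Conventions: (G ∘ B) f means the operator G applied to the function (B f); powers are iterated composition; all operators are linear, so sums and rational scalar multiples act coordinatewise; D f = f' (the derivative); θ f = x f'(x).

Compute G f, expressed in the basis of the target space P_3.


the image equals g(x) = (27/2)x^2 + 4

θ f = (3/2)x^3 + 4x
θ θ f = (9/2)x^3 + 4x
D θ θ f = (27/2)x^2 + 4


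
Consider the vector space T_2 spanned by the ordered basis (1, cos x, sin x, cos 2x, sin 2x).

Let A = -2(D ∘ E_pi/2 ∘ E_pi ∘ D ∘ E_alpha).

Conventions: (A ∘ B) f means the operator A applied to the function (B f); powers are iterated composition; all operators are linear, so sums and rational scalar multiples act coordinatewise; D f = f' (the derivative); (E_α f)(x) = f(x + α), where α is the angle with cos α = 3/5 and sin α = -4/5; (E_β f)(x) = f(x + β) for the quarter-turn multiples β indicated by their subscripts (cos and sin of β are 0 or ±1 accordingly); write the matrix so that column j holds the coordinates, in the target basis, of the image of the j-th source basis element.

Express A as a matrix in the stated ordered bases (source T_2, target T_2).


the matrix is [[0, 0, 0, 0, 0]; [0, -8/5, -6/5, 0, 0]; [0, 6/5, -8/5, 0, 0]; [0, 0, 0, 56/25, 192/25]; [0, 0, 0, -192/25, 56/25]] (rows listed top to bottom)

image of 1: 0
image of cos x: -(8/5)cos x + (6/5)sin x
image of sin x: -(6/5)cos x - (8/5)sin x
image of cos 2x: (56/25)cos 2x - (192/25)sin 2x
image of sin 2x: (192/25)cos 2x + (56/25)sin 2x
each image's coordinates form column j of the matrix


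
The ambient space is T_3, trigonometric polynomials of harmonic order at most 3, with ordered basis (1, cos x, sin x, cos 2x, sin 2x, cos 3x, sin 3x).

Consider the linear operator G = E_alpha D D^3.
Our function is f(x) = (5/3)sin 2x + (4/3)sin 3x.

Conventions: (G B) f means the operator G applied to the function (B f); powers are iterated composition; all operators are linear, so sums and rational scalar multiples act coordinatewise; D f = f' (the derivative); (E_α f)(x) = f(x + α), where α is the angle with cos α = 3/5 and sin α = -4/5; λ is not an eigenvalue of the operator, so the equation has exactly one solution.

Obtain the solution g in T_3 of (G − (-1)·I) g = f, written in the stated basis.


write g with unknown coordinates in the stated basis and equate coefficients in (G − (-1)·I) g = f
solving from the highest basis element down gives g = (640/6201)cos 2x - (145/6201)sin 2x + (297/50081)cos 3x - (2338/150243)sin 3x
check: G g = -(640/6201)cos 2x + (10480/6201)sin 2x - (297/50081)cos 3x + (67554/50081)sin 3x
so G g − (-1)·g = (5/3)sin 2x + (4/3)sin 3x = f ✓

g(x) = (640/6201)cos 2x - (145/6201)sin 2x + (297/50081)cos 3x - (2338/150243)sin 3x


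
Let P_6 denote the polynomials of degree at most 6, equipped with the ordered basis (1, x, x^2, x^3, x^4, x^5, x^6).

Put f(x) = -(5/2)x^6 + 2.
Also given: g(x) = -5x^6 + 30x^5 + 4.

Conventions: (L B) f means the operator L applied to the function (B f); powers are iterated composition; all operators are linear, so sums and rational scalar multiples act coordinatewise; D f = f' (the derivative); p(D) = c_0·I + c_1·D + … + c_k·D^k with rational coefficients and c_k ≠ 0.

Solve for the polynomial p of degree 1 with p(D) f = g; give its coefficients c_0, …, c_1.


c_0 = 2, c_1 = -2

D^0 f = -(5/2)x^6 + 2
D^1 f = -15x^5
matching coefficients of g against c_0 f + c_1 Df + … from the top degree down determines the c_i
solution: c_0 = 2, c_1 = -2
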